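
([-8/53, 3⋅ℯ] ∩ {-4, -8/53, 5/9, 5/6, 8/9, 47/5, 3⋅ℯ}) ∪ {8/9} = {-8/53, 5/9, 5/6, 8/9, 3⋅ℯ}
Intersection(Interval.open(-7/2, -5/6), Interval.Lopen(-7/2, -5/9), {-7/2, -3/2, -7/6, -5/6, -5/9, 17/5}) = {-3/2, -7/6}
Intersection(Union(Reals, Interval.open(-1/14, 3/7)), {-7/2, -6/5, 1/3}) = {-7/2, -6/5, 1/3}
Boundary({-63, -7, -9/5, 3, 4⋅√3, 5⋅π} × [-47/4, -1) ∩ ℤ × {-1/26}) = ∅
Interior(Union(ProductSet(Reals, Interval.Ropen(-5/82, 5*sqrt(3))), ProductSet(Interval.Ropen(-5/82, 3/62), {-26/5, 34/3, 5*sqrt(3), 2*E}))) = ProductSet(Reals, Interval.open(-5/82, 5*sqrt(3)))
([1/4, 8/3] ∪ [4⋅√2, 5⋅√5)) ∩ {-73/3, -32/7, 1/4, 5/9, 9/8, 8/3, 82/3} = {1/4, 5/9, 9/8, 8/3}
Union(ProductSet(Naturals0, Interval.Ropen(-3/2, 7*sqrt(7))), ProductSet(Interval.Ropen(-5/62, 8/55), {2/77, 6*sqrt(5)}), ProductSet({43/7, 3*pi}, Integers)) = Union(ProductSet({43/7, 3*pi}, Integers), ProductSet(Interval.Ropen(-5/62, 8/55), {2/77, 6*sqrt(5)}), ProductSet(Naturals0, Interval.Ropen(-3/2, 7*sqrt(7))))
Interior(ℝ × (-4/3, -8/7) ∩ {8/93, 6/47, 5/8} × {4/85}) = ∅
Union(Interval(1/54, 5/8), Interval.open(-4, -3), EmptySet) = Union(Interval.open(-4, -3), Interval(1/54, 5/8))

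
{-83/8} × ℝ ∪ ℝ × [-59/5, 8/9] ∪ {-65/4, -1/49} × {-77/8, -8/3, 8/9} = ({-83/8} × ℝ) ∪ (ℝ × [-59/5, 8/9])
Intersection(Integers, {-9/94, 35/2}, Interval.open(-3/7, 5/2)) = EmptySet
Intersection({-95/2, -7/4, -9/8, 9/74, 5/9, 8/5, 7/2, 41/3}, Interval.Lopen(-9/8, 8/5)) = {9/74, 5/9, 8/5}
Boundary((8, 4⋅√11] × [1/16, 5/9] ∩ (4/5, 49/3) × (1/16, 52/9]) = ({8, 4⋅√11} × [1/16, 5/9]) ∪ ([8, 4⋅√11] × {1/16, 5/9})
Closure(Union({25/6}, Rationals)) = Reals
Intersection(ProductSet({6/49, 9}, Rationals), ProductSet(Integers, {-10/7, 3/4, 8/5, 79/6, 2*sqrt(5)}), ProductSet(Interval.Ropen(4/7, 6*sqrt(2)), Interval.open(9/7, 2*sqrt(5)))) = EmptySet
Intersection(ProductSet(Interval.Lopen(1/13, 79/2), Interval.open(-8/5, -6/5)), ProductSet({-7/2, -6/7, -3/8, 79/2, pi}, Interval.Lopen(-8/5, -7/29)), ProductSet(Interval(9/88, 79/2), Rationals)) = ProductSet({79/2, pi}, Intersection(Interval.open(-8/5, -6/5), Rationals))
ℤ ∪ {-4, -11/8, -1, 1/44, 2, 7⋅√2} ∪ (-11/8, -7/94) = ℤ ∪ [-11/8, -7/94) ∪ {1/44, 7⋅√2}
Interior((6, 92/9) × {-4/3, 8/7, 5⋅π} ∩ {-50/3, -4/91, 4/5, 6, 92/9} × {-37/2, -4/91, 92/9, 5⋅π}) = ∅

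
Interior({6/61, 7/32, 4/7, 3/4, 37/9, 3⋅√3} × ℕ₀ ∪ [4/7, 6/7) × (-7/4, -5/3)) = ((4/7, 6/7) × (-7/4, -5/3) \ ℕ₀ \ (-7/4, -5/3)) ∪ (((4/7, 3/4) ∪ (3/4, 6/7)) × ((-7/4, -5/3) ∪ ((-7/4, -5/3) \ ℕ₀))) ∪ ({3/4} × ((ℕ₀ \ ({-7/4, -5/3} ∪ (ℕ₀ \ (-7/4, -5/3)))) ∪ (ℕ₀ \ ([-7/4, -5/3] ∪ (ℕ₀ \ (-7/4, -5/3))))))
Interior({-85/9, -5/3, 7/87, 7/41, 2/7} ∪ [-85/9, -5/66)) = (-85/9, -5/66)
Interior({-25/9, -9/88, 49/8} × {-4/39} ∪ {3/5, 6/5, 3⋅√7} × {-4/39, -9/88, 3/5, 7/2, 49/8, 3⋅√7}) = ∅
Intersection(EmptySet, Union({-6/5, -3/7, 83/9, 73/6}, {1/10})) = EmptySet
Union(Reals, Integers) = Reals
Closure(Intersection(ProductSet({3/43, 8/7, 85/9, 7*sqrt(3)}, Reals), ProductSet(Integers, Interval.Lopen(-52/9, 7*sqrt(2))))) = EmptySet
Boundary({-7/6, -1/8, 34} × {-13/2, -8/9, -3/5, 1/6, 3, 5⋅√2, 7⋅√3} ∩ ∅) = ∅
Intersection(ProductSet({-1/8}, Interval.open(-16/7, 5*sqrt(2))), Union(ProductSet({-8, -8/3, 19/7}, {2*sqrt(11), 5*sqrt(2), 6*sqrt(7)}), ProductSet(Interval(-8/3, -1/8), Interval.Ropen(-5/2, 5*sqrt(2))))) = ProductSet({-1/8}, Interval.open(-16/7, 5*sqrt(2)))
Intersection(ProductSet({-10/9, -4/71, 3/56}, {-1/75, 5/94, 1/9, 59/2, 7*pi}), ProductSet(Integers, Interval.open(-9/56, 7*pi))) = EmptySet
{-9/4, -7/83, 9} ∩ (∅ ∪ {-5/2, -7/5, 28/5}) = ∅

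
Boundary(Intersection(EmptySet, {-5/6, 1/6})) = EmptySet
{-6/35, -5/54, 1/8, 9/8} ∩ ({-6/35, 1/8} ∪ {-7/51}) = {-6/35, 1/8}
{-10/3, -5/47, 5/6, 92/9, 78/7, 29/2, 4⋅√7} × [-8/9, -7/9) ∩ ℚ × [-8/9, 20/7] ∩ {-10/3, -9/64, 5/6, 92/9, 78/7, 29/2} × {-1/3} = ∅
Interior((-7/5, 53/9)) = (-7/5, 53/9)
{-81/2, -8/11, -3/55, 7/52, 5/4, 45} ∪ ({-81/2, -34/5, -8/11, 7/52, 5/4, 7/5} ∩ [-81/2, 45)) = {-81/2, -34/5, -8/11, -3/55, 7/52, 5/4, 7/5, 45}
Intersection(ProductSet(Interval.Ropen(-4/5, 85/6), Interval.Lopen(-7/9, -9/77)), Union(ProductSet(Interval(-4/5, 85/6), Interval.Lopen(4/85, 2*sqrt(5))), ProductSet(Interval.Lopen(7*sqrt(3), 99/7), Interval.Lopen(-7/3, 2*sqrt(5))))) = ProductSet(Interval.Lopen(7*sqrt(3), 99/7), Interval.Lopen(-7/9, -9/77))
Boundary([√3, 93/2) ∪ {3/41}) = {3/41, 93/2, √3}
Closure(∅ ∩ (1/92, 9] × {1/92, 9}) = ∅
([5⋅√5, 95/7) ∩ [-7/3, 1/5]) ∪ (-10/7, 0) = (-10/7, 0)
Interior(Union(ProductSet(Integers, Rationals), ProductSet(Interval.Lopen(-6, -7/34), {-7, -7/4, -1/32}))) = EmptySet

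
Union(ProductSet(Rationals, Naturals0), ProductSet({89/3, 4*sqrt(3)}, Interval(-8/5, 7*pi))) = Union(ProductSet({89/3, 4*sqrt(3)}, Interval(-8/5, 7*pi)), ProductSet(Rationals, Naturals0))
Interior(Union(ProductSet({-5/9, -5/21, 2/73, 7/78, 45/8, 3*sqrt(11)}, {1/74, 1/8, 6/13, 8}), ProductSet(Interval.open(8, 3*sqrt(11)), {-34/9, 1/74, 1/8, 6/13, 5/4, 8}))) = EmptySet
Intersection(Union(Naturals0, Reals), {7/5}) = {7/5}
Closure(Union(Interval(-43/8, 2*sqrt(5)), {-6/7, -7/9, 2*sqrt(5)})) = Interval(-43/8, 2*sqrt(5))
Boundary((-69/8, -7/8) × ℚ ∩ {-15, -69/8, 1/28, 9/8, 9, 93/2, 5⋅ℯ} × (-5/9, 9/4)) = ∅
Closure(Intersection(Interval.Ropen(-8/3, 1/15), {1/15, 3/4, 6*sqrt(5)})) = EmptySet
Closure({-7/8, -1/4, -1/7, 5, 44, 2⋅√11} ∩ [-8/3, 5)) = {-7/8, -1/4, -1/7}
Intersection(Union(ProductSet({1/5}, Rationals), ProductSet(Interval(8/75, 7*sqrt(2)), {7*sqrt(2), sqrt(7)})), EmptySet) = EmptySet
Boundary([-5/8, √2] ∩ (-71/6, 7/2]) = {-5/8, √2}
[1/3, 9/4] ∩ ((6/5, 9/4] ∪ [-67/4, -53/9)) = (6/5, 9/4]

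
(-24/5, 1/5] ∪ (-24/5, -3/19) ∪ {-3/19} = (-24/5, 1/5]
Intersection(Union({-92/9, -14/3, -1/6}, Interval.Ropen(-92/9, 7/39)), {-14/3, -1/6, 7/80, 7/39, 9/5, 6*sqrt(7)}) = {-14/3, -1/6, 7/80}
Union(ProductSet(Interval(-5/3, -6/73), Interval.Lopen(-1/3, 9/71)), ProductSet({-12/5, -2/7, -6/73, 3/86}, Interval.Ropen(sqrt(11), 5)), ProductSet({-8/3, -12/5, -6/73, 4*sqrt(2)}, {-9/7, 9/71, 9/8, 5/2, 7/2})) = Union(ProductSet({-8/3, -12/5, -6/73, 4*sqrt(2)}, {-9/7, 9/71, 9/8, 5/2, 7/2}), ProductSet({-12/5, -2/7, -6/73, 3/86}, Interval.Ropen(sqrt(11), 5)), ProductSet(Interval(-5/3, -6/73), Interval.Lopen(-1/3, 9/71)))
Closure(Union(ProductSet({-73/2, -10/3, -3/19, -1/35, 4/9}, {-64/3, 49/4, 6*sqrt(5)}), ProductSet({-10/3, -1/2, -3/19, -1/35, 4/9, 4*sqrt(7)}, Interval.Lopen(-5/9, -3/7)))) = Union(ProductSet({-73/2, -10/3, -3/19, -1/35, 4/9}, {-64/3, 49/4, 6*sqrt(5)}), ProductSet({-10/3, -1/2, -3/19, -1/35, 4/9, 4*sqrt(7)}, Interval(-5/9, -3/7)))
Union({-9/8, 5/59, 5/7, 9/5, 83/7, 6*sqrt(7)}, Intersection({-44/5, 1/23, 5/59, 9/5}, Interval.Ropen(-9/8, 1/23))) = {-9/8, 5/59, 5/7, 9/5, 83/7, 6*sqrt(7)}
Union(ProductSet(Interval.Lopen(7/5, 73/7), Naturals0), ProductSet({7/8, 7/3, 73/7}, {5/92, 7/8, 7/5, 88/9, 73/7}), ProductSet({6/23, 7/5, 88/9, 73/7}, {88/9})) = Union(ProductSet({7/8, 7/3, 73/7}, {5/92, 7/8, 7/5, 88/9, 73/7}), ProductSet({6/23, 7/5, 88/9, 73/7}, {88/9}), ProductSet(Interval.Lopen(7/5, 73/7), Naturals0))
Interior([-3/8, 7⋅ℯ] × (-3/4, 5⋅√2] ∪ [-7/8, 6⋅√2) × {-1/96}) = (-3/8, 7⋅ℯ) × (-3/4, 5⋅√2)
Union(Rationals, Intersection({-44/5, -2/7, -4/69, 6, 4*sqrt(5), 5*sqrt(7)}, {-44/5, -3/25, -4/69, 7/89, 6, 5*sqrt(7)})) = Union({5*sqrt(7)}, Rationals)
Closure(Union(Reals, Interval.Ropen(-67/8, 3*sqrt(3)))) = Interval(-oo, oo)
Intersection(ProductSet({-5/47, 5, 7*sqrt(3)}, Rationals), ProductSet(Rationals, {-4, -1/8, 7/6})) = ProductSet({-5/47, 5}, {-4, -1/8, 7/6})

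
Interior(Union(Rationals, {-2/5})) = EmptySet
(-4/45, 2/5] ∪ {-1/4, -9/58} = {-1/4, -9/58} ∪ (-4/45, 2/5]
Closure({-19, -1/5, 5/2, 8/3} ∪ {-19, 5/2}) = {-19, -1/5, 5/2, 8/3}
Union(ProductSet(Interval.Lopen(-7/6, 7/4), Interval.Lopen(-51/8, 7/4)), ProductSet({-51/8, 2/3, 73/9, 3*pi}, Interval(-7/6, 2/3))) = Union(ProductSet({-51/8, 2/3, 73/9, 3*pi}, Interval(-7/6, 2/3)), ProductSet(Interval.Lopen(-7/6, 7/4), Interval.Lopen(-51/8, 7/4)))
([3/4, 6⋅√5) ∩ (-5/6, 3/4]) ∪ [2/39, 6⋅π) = [2/39, 6⋅π)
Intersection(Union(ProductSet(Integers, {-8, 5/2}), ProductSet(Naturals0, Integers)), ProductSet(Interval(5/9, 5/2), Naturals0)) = ProductSet(Range(1, 3, 1), Naturals0)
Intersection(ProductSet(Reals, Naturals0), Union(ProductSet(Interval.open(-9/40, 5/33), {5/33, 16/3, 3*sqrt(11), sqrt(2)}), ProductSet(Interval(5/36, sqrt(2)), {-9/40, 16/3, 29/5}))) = EmptySet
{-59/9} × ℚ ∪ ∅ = {-59/9} × ℚ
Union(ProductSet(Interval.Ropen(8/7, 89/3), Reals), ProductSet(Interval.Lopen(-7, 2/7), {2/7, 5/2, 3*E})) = Union(ProductSet(Interval.Lopen(-7, 2/7), {2/7, 5/2, 3*E}), ProductSet(Interval.Ropen(8/7, 89/3), Reals))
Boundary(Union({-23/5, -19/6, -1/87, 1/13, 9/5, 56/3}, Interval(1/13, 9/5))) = {-23/5, -19/6, -1/87, 1/13, 9/5, 56/3}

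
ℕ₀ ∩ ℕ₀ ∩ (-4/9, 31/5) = {0, 1, …, 6}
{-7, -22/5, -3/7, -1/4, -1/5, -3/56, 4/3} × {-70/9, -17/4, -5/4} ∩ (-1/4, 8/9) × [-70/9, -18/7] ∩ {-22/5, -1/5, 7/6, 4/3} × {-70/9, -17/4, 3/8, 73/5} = {-1/5} × {-70/9, -17/4}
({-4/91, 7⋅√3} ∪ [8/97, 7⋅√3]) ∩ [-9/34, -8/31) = ∅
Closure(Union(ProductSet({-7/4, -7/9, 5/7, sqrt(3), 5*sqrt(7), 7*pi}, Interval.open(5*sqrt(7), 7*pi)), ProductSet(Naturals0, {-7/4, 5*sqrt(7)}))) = Union(ProductSet({-7/4, -7/9, 5/7, sqrt(3), 5*sqrt(7), 7*pi}, Interval(5*sqrt(7), 7*pi)), ProductSet(Naturals0, {-7/4, 5*sqrt(7)}))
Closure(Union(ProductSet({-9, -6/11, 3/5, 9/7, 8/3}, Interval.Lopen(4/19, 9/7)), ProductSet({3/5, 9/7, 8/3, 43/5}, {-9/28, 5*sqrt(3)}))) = Union(ProductSet({3/5, 9/7, 8/3, 43/5}, {-9/28, 5*sqrt(3)}), ProductSet({-9, -6/11, 3/5, 9/7, 8/3}, Interval(4/19, 9/7)))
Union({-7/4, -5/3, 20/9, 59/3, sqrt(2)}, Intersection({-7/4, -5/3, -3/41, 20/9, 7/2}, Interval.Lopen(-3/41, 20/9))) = {-7/4, -5/3, 20/9, 59/3, sqrt(2)}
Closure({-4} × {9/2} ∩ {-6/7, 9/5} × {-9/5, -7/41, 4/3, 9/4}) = ∅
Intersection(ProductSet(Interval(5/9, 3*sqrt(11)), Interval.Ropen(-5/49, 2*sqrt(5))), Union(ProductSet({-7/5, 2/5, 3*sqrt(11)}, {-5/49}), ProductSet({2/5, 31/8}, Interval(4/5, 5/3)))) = Union(ProductSet({31/8}, Interval(4/5, 5/3)), ProductSet({3*sqrt(11)}, {-5/49}))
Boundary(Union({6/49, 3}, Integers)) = Union({6/49}, Integers)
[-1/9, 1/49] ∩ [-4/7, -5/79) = [-1/9, -5/79)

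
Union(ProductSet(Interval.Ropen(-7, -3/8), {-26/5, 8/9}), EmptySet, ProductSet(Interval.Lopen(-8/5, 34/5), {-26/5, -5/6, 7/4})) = Union(ProductSet(Interval.Ropen(-7, -3/8), {-26/5, 8/9}), ProductSet(Interval.Lopen(-8/5, 34/5), {-26/5, -5/6, 7/4}))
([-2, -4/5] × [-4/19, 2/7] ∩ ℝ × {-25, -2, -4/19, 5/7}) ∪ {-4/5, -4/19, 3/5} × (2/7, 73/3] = ([-2, -4/5] × {-4/19}) ∪ ({-4/5, -4/19, 3/5} × (2/7, 73/3])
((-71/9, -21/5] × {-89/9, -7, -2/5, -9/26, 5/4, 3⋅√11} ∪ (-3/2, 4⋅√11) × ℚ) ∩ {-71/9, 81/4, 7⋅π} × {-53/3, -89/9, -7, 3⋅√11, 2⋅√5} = ∅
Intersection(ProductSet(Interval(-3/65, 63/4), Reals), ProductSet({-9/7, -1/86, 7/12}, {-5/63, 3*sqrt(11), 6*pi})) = ProductSet({-1/86, 7/12}, {-5/63, 3*sqrt(11), 6*pi})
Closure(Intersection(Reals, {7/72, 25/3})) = {7/72, 25/3}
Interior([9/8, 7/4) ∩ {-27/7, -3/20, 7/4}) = ∅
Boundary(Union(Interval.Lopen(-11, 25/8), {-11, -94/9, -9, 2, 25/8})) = {-11, 25/8}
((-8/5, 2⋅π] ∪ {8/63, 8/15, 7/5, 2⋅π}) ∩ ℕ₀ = {0, 1, …, 6}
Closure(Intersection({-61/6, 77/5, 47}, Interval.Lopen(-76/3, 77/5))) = {-61/6, 77/5}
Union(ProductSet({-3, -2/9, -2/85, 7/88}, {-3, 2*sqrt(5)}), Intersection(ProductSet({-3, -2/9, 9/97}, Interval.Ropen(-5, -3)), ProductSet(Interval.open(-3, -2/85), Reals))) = Union(ProductSet({-2/9}, Interval.Ropen(-5, -3)), ProductSet({-3, -2/9, -2/85, 7/88}, {-3, 2*sqrt(5)}))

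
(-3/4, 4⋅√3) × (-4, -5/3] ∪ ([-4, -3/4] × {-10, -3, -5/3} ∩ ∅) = (-3/4, 4⋅√3) × (-4, -5/3]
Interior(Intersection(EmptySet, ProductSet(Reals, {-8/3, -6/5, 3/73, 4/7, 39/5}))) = EmptySet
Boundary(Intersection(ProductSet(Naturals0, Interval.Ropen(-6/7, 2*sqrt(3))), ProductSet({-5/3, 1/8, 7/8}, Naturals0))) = EmptySet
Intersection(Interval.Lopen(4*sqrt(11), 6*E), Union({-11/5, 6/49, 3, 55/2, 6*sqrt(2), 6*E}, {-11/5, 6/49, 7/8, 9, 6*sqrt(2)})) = {6*E}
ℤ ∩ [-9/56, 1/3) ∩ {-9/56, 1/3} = ∅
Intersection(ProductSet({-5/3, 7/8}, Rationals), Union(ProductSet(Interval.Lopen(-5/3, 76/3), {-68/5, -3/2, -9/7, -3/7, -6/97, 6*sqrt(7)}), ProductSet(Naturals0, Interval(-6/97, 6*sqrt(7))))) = ProductSet({7/8}, {-68/5, -3/2, -9/7, -3/7, -6/97})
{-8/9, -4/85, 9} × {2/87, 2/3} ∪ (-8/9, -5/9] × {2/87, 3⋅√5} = ({-8/9, -4/85, 9} × {2/87, 2/3}) ∪ ((-8/9, -5/9] × {2/87, 3⋅√5})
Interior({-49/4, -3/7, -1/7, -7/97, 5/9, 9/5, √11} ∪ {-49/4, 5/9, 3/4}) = ∅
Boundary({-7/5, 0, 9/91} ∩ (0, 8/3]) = {9/91}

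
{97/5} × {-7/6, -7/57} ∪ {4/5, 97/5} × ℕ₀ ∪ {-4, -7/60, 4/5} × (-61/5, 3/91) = ({4/5, 97/5} × ℕ₀) ∪ ({97/5} × {-7/6, -7/57}) ∪ ({-4, -7/60, 4/5} × (-61/5, 3/91))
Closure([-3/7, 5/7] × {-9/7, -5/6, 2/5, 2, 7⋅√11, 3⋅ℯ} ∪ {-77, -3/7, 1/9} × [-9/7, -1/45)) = ({-77, -3/7, 1/9} × [-9/7, -1/45]) ∪ ([-3/7, 5/7] × {-9/7, -5/6, 2/5, 2, 7⋅√11, 3⋅ℯ})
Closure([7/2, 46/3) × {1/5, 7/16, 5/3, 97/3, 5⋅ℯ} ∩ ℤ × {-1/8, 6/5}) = ∅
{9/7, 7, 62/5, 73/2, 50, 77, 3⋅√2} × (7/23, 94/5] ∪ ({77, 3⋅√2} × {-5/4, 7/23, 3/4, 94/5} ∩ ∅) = {9/7, 7, 62/5, 73/2, 50, 77, 3⋅√2} × (7/23, 94/5]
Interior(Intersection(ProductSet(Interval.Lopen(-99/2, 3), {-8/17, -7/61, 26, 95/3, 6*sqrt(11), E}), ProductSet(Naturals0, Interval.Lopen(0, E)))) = EmptySet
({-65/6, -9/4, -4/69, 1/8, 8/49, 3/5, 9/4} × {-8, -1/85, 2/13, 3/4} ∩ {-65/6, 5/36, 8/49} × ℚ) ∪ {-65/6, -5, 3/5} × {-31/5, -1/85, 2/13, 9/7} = ({-65/6, 8/49} × {-8, -1/85, 2/13, 3/4}) ∪ ({-65/6, -5, 3/5} × {-31/5, -1/85, 2/13, 9/7})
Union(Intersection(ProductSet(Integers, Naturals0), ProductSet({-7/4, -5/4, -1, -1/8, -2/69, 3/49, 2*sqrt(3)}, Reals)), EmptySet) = ProductSet({-1}, Naturals0)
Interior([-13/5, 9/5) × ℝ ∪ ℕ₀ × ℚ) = ((-13/5, 9/5) \ ℕ₀ \ (-13/5, 9/5) × ℝ) ∪ (ℕ₀ \ ({-13/5, 9/5} ∪ (ℕ₀ \ (-13/5, 9/5))) × ℚ)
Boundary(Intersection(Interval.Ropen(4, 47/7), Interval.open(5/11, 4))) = EmptySet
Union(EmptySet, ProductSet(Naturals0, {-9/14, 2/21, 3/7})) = ProductSet(Naturals0, {-9/14, 2/21, 3/7})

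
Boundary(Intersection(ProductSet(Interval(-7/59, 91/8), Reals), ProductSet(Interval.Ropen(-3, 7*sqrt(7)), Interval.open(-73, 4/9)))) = Union(ProductSet({-7/59, 91/8}, Interval(-73, 4/9)), ProductSet(Interval(-7/59, 91/8), {-73, 4/9}))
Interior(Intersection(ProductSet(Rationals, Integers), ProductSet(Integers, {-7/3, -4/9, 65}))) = EmptySet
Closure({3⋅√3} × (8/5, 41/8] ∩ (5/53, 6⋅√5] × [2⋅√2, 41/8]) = {3⋅√3} × [2⋅√2, 41/8]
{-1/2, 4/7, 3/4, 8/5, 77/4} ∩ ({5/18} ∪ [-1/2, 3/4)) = {-1/2, 4/7}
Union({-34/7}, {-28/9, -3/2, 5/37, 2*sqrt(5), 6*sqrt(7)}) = {-34/7, -28/9, -3/2, 5/37, 2*sqrt(5), 6*sqrt(7)}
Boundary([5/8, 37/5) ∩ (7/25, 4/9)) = ∅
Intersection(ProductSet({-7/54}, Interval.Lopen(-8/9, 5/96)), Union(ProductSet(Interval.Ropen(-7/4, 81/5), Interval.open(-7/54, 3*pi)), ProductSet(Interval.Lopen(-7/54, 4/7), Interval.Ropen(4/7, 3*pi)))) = ProductSet({-7/54}, Interval.Lopen(-7/54, 5/96))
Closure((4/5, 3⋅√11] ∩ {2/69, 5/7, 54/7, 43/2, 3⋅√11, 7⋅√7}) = {54/7, 3⋅√11}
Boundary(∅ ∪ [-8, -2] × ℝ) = {-8, -2} × ℝ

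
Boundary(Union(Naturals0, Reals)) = EmptySet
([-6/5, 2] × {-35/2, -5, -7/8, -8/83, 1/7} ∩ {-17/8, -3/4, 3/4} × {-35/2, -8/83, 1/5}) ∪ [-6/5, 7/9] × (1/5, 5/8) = ({-3/4, 3/4} × {-35/2, -8/83}) ∪ ([-6/5, 7/9] × (1/5, 5/8))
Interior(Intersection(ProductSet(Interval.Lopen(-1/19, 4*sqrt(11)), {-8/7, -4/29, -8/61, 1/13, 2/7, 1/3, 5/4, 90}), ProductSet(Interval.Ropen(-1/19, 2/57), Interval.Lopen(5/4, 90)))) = EmptySet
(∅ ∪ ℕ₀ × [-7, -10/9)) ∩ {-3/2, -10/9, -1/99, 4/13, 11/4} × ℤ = ∅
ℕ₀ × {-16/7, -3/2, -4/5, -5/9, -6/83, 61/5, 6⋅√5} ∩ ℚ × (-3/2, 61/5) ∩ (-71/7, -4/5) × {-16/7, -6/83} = ∅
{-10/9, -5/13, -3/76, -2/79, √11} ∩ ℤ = ∅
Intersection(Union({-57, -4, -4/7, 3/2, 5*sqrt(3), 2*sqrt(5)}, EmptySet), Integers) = {-57, -4}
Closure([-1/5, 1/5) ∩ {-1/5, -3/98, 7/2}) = {-1/5, -3/98}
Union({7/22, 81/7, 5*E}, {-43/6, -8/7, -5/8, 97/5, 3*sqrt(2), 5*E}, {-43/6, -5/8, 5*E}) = {-43/6, -8/7, -5/8, 7/22, 81/7, 97/5, 3*sqrt(2), 5*E}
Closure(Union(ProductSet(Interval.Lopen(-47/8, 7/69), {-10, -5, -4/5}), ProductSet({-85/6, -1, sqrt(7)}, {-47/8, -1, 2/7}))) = Union(ProductSet({-85/6, -1, sqrt(7)}, {-47/8, -1, 2/7}), ProductSet(Interval(-47/8, 7/69), {-10, -5, -4/5}))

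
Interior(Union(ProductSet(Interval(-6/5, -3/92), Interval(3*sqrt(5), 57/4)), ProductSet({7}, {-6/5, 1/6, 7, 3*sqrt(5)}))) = ProductSet(Interval.open(-6/5, -3/92), Interval.open(3*sqrt(5), 57/4))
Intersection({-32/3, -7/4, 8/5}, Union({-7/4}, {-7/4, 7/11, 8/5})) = {-7/4, 8/5}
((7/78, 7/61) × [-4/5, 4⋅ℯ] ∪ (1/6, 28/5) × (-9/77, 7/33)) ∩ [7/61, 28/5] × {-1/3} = ∅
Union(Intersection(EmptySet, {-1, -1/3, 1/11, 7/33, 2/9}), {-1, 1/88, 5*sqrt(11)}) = {-1, 1/88, 5*sqrt(11)}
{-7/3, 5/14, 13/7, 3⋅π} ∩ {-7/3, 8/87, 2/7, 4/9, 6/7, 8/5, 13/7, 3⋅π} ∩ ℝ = {-7/3, 13/7, 3⋅π}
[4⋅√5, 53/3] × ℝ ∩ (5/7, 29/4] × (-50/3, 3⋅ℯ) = ∅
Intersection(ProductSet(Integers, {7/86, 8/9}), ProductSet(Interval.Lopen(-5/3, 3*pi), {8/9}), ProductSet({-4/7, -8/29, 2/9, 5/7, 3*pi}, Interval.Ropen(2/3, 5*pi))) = EmptySet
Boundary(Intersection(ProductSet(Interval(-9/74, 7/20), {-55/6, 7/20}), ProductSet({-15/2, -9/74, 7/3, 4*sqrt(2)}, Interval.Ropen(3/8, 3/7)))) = EmptySet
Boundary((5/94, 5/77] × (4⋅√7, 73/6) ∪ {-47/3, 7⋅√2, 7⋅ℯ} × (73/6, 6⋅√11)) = ({5/94, 5/77} × [4⋅√7, 73/6]) ∪ ([5/94, 5/77] × {73/6, 4⋅√7}) ∪ ({-47/3, 7⋅√2, 7⋅ℯ} × [73/6, 6⋅√11])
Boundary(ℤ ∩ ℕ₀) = ℕ₀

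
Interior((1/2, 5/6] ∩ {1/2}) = ∅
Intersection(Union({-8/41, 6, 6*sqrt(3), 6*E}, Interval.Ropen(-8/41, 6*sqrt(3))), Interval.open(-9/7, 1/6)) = Interval.Ropen(-8/41, 1/6)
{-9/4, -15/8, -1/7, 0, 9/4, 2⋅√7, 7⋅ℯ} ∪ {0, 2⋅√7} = {-9/4, -15/8, -1/7, 0, 9/4, 2⋅√7, 7⋅ℯ}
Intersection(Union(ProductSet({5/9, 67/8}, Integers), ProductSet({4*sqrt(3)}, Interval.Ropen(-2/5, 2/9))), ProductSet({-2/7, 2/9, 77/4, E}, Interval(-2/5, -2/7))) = EmptySet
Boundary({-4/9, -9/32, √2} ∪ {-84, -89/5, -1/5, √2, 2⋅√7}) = {-84, -89/5, -4/9, -9/32, -1/5, √2, 2⋅√7}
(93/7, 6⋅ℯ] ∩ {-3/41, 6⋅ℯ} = {6⋅ℯ}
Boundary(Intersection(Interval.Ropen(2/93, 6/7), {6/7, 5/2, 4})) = EmptySet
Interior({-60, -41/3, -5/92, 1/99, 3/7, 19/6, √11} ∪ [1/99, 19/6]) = (1/99, 19/6)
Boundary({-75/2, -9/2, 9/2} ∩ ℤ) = ∅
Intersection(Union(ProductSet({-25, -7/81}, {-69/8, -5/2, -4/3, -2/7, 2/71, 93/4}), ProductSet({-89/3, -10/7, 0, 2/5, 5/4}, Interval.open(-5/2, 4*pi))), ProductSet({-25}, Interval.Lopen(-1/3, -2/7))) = ProductSet({-25}, {-2/7})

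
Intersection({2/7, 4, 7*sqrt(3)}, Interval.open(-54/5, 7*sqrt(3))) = {2/7, 4}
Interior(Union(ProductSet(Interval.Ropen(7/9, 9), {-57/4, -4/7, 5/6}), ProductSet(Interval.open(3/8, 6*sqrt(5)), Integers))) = EmptySet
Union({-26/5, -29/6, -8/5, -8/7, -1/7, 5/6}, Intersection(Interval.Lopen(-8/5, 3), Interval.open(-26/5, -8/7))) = Union({-26/5, -29/6, -1/7, 5/6}, Interval(-8/5, -8/7))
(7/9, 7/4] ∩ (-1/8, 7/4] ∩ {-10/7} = ∅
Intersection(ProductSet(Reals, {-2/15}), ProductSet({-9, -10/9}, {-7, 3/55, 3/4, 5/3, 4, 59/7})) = EmptySet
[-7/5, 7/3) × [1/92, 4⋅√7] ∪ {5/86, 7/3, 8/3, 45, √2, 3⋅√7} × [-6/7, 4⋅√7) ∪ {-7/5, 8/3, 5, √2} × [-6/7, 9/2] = ({-7/5, 8/3, 5, √2} × [-6/7, 9/2]) ∪ ([-7/5, 7/3) × [1/92, 4⋅√7]) ∪ ({5/86, 7/3, 8/3, 45, √2, 3⋅√7} × [-6/7, 4⋅√7))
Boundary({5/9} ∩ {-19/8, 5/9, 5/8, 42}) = {5/9}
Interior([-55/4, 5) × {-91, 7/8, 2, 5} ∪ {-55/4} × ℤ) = ∅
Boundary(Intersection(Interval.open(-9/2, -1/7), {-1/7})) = EmptySet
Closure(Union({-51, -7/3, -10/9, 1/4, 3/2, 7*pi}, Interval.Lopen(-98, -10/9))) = Union({1/4, 3/2, 7*pi}, Interval(-98, -10/9))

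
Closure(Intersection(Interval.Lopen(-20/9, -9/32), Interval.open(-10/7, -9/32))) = Interval(-10/7, -9/32)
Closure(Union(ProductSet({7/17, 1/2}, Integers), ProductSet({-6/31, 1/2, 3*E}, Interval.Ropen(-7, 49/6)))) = Union(ProductSet({7/17, 1/2}, Integers), ProductSet({-6/31, 1/2, 3*E}, Interval(-7, 49/6)))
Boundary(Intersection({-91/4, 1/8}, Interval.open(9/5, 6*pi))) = EmptySet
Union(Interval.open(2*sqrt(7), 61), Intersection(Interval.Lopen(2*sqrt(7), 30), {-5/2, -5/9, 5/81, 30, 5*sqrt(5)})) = Interval.open(2*sqrt(7), 61)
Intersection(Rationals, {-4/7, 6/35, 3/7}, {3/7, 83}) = {3/7}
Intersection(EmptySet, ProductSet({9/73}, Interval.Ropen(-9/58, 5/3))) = EmptySet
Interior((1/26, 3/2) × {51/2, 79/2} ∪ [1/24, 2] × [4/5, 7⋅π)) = (1/24, 2) × (4/5, 7⋅π)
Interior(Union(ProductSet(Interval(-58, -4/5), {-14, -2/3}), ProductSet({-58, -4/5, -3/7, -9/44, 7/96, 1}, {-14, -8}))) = EmptySet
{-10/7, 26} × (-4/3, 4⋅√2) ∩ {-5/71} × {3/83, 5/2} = ∅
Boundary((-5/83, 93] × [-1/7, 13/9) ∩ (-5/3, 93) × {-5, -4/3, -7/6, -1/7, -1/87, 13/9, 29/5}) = [-5/83, 93] × {-1/7, -1/87}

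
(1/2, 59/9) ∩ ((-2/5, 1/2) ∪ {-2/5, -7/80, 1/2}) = ∅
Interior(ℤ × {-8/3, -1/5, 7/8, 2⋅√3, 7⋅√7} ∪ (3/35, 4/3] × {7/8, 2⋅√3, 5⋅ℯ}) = ∅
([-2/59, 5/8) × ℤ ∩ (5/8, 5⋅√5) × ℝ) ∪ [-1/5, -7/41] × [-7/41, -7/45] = [-1/5, -7/41] × [-7/41, -7/45]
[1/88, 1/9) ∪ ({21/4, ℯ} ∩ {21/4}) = [1/88, 1/9) ∪ {21/4}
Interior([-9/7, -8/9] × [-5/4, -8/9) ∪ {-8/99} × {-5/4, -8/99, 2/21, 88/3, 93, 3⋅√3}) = (-9/7, -8/9) × (-5/4, -8/9)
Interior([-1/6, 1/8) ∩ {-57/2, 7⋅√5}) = ∅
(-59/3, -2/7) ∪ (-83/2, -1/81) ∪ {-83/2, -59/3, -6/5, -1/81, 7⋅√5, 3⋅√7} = [-83/2, -1/81] ∪ {7⋅√5, 3⋅√7}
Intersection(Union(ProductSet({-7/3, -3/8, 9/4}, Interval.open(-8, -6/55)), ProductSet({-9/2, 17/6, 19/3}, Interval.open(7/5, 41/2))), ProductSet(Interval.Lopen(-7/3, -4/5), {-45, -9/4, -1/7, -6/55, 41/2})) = EmptySet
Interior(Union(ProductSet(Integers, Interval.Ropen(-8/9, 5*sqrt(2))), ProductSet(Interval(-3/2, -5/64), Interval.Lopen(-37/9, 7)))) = Union(ProductSet(Interval.open(-3/2, -5/64), Interval.open(-37/9, -8/9)), ProductSet(Union(Complement(Interval.open(-3/2, -5/64), Complement(Integers, Interval.open(-3/2, -5/64))), Complement(Interval.open(-3/2, -5/64), Integers)), Interval.open(-37/9, 7)), ProductSet(Union(Complement(Integers, Union(Complement(Integers, Interval.open(-3/2, -5/64)), {-3/2, -5/64})), Complement(Integers, Union(Complement(Integers, Interval.open(-3/2, -5/64)), Interval(-3/2, -5/64))), Complement(Range(-1, 0, 1), Complement(Integers, Interval.open(-3/2, -5/64)))), Interval.Ropen(-8/9, 7)))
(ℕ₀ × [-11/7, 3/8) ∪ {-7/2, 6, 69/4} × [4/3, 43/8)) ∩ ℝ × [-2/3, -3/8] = ℕ₀ × [-2/3, -3/8]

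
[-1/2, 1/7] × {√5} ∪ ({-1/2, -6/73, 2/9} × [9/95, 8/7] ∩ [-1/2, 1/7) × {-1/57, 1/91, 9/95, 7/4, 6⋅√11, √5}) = ({-1/2, -6/73} × {9/95}) ∪ ([-1/2, 1/7] × {√5})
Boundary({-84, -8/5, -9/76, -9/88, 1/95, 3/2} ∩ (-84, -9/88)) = {-8/5, -9/76}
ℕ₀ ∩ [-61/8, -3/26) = ∅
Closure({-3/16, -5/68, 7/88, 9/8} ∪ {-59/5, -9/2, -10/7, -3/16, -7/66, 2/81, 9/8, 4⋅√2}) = {-59/5, -9/2, -10/7, -3/16, -7/66, -5/68, 2/81, 7/88, 9/8, 4⋅√2}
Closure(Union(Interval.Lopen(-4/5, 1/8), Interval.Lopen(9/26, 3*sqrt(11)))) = Union(Interval(-4/5, 1/8), Interval(9/26, 3*sqrt(11)))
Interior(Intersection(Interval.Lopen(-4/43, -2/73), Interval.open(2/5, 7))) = EmptySet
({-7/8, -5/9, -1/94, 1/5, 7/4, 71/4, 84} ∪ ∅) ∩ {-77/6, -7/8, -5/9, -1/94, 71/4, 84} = {-7/8, -5/9, -1/94, 71/4, 84}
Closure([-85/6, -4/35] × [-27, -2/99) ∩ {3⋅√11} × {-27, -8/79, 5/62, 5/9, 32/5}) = ∅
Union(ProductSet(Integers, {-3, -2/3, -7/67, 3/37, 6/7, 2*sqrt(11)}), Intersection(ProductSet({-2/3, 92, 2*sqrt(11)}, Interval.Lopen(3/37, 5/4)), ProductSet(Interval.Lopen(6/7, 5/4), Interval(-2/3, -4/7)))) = ProductSet(Integers, {-3, -2/3, -7/67, 3/37, 6/7, 2*sqrt(11)})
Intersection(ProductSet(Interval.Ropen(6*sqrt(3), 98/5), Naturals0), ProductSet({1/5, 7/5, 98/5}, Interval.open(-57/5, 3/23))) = EmptySet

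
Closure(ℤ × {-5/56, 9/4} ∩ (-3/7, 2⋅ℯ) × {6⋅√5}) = ∅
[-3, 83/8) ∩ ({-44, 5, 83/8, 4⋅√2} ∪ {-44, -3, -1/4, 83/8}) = {-3, -1/4, 5, 4⋅√2}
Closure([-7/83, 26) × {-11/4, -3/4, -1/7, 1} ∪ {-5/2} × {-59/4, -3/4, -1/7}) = ({-5/2} × {-59/4, -3/4, -1/7}) ∪ ([-7/83, 26] × {-11/4, -3/4, -1/7, 1})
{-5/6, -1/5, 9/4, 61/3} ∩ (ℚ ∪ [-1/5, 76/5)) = {-5/6, -1/5, 9/4, 61/3}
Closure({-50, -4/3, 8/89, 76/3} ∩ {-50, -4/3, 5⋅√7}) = {-50, -4/3}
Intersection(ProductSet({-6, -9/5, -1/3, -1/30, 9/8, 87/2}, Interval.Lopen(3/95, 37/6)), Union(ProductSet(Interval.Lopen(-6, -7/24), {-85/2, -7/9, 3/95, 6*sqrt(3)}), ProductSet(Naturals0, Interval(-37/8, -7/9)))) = EmptySet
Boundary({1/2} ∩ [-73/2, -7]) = ∅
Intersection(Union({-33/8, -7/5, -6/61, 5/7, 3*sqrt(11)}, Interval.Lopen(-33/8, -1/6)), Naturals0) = EmptySet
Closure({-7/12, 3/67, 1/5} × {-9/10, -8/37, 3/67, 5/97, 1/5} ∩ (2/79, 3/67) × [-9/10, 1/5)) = ∅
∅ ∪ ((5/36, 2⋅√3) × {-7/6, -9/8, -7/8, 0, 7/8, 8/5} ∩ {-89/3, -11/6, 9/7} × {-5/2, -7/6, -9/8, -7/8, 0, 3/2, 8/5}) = {9/7} × {-7/6, -9/8, -7/8, 0, 8/5}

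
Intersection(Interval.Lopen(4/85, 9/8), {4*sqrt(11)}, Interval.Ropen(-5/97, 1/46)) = EmptySet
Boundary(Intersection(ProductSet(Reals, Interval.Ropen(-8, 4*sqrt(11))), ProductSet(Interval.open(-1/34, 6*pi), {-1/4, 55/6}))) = ProductSet(Interval(-1/34, 6*pi), {-1/4, 55/6})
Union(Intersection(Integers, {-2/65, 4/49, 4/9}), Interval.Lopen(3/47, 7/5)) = Interval.Lopen(3/47, 7/5)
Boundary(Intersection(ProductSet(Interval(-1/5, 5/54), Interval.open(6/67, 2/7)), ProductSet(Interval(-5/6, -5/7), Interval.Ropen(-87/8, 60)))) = EmptySet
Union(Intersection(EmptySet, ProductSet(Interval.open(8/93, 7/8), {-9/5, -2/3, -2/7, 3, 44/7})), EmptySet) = EmptySet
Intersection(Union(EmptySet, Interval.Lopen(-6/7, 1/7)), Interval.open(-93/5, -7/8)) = EmptySet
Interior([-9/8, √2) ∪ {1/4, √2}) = (-9/8, √2)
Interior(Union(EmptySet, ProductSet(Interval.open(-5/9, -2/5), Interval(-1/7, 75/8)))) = ProductSet(Interval.open(-5/9, -2/5), Interval.open(-1/7, 75/8))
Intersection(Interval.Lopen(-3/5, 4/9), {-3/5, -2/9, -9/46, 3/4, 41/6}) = {-2/9, -9/46}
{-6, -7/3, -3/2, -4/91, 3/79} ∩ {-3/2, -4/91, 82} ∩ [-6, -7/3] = ∅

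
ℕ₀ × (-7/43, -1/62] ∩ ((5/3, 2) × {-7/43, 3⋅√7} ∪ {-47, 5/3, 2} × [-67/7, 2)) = {2} × (-7/43, -1/62]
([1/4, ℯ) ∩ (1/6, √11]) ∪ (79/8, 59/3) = [1/4, ℯ) ∪ (79/8, 59/3)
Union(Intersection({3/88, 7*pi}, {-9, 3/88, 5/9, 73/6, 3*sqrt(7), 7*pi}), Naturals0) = Union({3/88, 7*pi}, Naturals0)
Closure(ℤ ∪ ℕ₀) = ℤ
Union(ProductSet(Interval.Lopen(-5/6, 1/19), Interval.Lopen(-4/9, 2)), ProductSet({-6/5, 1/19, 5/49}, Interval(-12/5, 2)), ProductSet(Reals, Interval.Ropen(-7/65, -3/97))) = Union(ProductSet({-6/5, 1/19, 5/49}, Interval(-12/5, 2)), ProductSet(Interval.Lopen(-5/6, 1/19), Interval.Lopen(-4/9, 2)), ProductSet(Reals, Interval.Ropen(-7/65, -3/97)))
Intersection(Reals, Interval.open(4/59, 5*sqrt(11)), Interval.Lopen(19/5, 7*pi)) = Interval.open(19/5, 5*sqrt(11))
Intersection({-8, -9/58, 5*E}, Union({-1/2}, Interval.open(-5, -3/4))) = EmptySet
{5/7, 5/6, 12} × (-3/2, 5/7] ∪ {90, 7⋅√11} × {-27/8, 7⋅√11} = ({5/7, 5/6, 12} × (-3/2, 5/7]) ∪ ({90, 7⋅√11} × {-27/8, 7⋅√11})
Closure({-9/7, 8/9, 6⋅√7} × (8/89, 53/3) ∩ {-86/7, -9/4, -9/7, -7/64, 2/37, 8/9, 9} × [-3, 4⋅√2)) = {-9/7, 8/9} × [8/89, 4⋅√2]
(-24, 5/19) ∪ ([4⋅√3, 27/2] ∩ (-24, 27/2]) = (-24, 5/19) ∪ [4⋅√3, 27/2]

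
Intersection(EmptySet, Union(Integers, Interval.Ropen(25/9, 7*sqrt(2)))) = EmptySet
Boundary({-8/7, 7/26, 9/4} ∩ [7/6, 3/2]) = ∅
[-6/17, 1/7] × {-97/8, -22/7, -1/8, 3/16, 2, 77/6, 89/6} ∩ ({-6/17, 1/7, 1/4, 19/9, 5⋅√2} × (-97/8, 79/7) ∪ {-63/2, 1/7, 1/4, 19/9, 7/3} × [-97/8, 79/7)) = ({1/7} × {-97/8, -22/7, -1/8, 3/16, 2}) ∪ ({-6/17, 1/7} × {-22/7, -1/8, 3/16, 2})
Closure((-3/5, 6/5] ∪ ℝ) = (-∞, ∞)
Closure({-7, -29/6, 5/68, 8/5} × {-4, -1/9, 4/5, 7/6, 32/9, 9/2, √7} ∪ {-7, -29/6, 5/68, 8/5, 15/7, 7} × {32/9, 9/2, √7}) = ({-7, -29/6, 5/68, 8/5, 15/7, 7} × {32/9, 9/2, √7}) ∪ ({-7, -29/6, 5/68, 8/5} × {-4, -1/9, 4/5, 7/6, 32/9, 9/2, √7})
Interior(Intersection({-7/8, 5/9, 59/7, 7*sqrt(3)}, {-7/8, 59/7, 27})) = EmptySet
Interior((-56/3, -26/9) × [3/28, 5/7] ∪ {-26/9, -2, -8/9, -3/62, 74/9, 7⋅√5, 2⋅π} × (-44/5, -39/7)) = (-56/3, -26/9) × (3/28, 5/7)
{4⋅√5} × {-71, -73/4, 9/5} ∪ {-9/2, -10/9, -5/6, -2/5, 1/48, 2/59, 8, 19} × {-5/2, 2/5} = ({4⋅√5} × {-71, -73/4, 9/5}) ∪ ({-9/2, -10/9, -5/6, -2/5, 1/48, 2/59, 8, 19} × {-5/2, 2/5})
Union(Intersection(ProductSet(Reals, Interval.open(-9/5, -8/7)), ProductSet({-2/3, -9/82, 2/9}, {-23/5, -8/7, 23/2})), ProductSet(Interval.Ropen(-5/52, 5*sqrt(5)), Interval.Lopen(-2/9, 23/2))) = ProductSet(Interval.Ropen(-5/52, 5*sqrt(5)), Interval.Lopen(-2/9, 23/2))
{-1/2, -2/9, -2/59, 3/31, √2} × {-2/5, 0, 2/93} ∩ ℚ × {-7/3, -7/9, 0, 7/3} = {-1/2, -2/9, -2/59, 3/31} × {0}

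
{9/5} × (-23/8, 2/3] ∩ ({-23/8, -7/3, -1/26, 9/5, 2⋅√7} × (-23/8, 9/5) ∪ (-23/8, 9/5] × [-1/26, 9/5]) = {9/5} × (-23/8, 2/3]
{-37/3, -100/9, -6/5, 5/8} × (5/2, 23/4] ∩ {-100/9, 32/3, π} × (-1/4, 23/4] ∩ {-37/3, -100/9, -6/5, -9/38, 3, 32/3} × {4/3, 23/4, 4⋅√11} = {-100/9} × {23/4}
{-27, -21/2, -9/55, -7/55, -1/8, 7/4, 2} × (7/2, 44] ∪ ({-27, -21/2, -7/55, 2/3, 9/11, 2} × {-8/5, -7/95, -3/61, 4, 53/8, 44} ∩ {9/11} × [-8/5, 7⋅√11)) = ({9/11} × {-8/5, -7/95, -3/61, 4, 53/8}) ∪ ({-27, -21/2, -9/55, -7/55, -1/8, 7/4, 2} × (7/2, 44])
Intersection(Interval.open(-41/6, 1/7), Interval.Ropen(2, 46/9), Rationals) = EmptySet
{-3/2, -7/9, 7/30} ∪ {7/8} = {-3/2, -7/9, 7/30, 7/8}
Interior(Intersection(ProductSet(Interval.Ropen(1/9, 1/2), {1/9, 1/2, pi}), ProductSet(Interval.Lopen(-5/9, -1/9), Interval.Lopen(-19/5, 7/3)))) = EmptySet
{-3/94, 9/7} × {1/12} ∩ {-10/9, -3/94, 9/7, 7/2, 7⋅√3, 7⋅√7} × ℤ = ∅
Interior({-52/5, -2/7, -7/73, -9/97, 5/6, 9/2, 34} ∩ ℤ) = ∅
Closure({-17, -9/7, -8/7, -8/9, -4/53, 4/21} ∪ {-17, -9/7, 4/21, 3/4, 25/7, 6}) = {-17, -9/7, -8/7, -8/9, -4/53, 4/21, 3/4, 25/7, 6}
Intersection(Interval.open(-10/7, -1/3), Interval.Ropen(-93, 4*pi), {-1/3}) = EmptySet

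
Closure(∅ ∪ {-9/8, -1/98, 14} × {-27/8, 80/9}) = {-9/8, -1/98, 14} × {-27/8, 80/9}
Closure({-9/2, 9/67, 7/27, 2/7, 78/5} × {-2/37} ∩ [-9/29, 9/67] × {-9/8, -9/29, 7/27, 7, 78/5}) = ∅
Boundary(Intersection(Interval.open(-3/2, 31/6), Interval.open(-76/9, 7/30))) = {-3/2, 7/30}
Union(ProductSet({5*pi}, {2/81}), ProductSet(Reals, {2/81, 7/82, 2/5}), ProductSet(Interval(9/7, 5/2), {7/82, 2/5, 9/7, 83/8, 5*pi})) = Union(ProductSet(Interval(9/7, 5/2), {7/82, 2/5, 9/7, 83/8, 5*pi}), ProductSet(Reals, {2/81, 7/82, 2/5}))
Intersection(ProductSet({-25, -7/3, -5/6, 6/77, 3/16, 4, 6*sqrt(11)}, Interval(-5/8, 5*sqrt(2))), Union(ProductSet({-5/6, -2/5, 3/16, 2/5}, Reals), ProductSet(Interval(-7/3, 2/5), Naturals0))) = Union(ProductSet({-5/6, 3/16}, Interval(-5/8, 5*sqrt(2))), ProductSet({-7/3, -5/6, 6/77, 3/16}, Range(0, 8, 1)))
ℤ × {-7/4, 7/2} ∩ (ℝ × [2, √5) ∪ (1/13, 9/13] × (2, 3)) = ∅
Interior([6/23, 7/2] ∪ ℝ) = (-∞, ∞)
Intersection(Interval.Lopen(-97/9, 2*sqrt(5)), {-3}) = {-3}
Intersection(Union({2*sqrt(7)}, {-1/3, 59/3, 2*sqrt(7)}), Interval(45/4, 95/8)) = EmptySet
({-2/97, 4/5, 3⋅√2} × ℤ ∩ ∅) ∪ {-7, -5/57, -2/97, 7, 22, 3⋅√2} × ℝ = {-7, -5/57, -2/97, 7, 22, 3⋅√2} × ℝ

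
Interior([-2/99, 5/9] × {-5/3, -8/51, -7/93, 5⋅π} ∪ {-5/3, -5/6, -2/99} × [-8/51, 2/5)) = ∅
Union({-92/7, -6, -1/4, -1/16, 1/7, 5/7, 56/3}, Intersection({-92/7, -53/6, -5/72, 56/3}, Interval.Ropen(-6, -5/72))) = {-92/7, -6, -1/4, -1/16, 1/7, 5/7, 56/3}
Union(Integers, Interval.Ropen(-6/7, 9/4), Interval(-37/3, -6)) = Union(Integers, Interval(-37/3, -6), Interval.Ropen(-6/7, 9/4))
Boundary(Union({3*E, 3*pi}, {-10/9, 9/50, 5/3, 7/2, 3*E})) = {-10/9, 9/50, 5/3, 7/2, 3*E, 3*pi}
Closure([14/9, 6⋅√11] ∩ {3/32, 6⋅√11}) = {6⋅√11}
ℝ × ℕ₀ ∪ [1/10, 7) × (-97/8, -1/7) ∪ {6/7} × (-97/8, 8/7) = (ℝ × ℕ₀) ∪ ({6/7} × (-97/8, 8/7)) ∪ ([1/10, 7) × (-97/8, -1/7))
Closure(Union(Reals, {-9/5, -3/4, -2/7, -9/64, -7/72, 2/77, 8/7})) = Reals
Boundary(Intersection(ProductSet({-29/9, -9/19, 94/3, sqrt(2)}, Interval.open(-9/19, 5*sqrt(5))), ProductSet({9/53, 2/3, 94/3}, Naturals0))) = ProductSet({94/3}, Range(0, 12, 1))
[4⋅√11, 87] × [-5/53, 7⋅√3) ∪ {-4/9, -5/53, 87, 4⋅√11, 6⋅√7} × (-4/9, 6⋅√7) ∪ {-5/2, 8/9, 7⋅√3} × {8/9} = ({-5/2, 8/9, 7⋅√3} × {8/9}) ∪ ([4⋅√11, 87] × [-5/53, 7⋅√3)) ∪ ({-4/9, -5/53, 87, 4⋅√11, 6⋅√7} × (-4/9, 6⋅√7))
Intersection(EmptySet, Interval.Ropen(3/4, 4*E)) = EmptySet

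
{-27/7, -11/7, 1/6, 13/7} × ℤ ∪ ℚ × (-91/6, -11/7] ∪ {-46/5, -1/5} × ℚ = ({-46/5, -1/5} × ℚ) ∪ ({-27/7, -11/7, 1/6, 13/7} × ℤ) ∪ (ℚ × (-91/6, -11/7])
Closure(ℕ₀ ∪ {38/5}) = ℕ₀ ∪ {38/5}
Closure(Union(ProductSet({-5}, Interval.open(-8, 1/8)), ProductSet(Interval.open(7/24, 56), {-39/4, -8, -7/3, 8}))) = Union(ProductSet({-5}, Interval(-8, 1/8)), ProductSet(Interval(7/24, 56), {-39/4, -8, -7/3, 8}))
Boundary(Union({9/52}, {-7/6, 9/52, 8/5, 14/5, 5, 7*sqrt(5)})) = {-7/6, 9/52, 8/5, 14/5, 5, 7*sqrt(5)}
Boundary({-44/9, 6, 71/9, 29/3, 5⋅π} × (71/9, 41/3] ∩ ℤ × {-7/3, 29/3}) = {6} × {29/3}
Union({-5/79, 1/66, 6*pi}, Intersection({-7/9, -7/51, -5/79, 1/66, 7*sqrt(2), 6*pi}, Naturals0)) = {-5/79, 1/66, 6*pi}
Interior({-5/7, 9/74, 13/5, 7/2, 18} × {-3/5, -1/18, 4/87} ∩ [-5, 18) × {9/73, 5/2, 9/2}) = ∅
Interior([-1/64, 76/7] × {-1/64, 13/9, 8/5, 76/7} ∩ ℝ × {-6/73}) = ∅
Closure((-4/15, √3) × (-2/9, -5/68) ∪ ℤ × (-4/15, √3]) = (ℤ × [-4/15, √3]) ∪ ({-4/15, √3} × [-2/9, -5/68]) ∪ ([-4/15, √3] × {-2/9, -5/68}) ∪ ((-4/15, √3) × (-2/9, -5/68))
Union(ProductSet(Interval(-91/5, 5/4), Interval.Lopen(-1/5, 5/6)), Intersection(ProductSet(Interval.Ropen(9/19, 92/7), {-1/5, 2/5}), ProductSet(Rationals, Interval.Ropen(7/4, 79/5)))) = ProductSet(Interval(-91/5, 5/4), Interval.Lopen(-1/5, 5/6))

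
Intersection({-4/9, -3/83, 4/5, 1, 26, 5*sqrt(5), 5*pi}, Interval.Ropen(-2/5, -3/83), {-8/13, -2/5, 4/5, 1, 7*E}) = EmptySet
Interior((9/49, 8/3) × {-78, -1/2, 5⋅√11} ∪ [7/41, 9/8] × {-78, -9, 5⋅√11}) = ∅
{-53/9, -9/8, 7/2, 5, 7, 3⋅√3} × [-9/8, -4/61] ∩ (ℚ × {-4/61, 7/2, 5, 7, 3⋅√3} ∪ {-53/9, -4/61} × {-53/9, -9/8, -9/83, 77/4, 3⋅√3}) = ({-53/9} × {-9/8, -9/83}) ∪ ({-53/9, -9/8, 7/2, 5, 7} × {-4/61})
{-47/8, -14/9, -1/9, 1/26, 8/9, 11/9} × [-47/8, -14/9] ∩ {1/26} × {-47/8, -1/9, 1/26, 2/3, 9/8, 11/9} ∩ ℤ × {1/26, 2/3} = ∅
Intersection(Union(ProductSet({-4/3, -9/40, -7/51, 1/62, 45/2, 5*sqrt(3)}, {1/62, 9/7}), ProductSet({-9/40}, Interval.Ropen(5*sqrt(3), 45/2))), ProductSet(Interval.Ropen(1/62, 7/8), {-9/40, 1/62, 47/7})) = ProductSet({1/62}, {1/62})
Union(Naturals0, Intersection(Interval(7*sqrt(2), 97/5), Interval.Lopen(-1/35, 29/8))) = Naturals0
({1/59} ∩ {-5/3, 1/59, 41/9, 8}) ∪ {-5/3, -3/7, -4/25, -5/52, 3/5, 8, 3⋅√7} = {-5/3, -3/7, -4/25, -5/52, 1/59, 3/5, 8, 3⋅√7}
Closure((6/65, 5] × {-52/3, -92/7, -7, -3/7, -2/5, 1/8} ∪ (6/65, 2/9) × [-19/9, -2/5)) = ({6/65, 2/9} × [-19/9, -2/5]) ∪ ([6/65, 2/9] × {-19/9, -2/5}) ∪ ((6/65, 2/9) × [-19/9, -2/5)) ∪ ([6/65, 5] × {-52/3, -92/7, -7, -3/7, -2/5, 1/8})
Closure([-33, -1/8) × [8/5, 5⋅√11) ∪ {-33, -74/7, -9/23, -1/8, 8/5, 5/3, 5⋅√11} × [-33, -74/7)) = ({-33, -1/8} × [8/5, 5⋅√11]) ∪ ([-33, -1/8] × {8/5, 5⋅√11}) ∪ ([-33, -1/8) × [8/5, 5⋅√11)) ∪ ({-33, -74/7, -9/23, -1/8, 8/5, 5/3, 5⋅√11} × [-33, -74/7])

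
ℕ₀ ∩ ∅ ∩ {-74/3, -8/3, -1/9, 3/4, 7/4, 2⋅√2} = ∅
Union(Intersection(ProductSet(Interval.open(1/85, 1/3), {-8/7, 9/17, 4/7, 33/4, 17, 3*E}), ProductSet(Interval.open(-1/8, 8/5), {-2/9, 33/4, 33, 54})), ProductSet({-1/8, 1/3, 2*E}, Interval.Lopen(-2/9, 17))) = Union(ProductSet({-1/8, 1/3, 2*E}, Interval.Lopen(-2/9, 17)), ProductSet(Interval.open(1/85, 1/3), {33/4}))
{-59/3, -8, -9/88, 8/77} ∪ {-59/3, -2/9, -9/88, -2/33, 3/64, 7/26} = {-59/3, -8, -2/9, -9/88, -2/33, 3/64, 8/77, 7/26}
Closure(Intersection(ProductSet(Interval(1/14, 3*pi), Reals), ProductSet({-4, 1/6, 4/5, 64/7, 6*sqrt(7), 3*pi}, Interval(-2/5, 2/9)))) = ProductSet({1/6, 4/5, 64/7, 3*pi}, Interval(-2/5, 2/9))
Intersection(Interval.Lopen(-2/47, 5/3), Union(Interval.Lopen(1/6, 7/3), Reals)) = Interval.Lopen(-2/47, 5/3)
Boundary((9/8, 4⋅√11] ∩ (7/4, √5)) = {7/4, √5}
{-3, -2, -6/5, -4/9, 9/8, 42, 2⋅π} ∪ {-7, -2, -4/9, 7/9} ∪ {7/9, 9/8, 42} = {-7, -3, -2, -6/5, -4/9, 7/9, 9/8, 42, 2⋅π}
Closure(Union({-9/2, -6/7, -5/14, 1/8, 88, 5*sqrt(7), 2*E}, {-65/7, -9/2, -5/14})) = {-65/7, -9/2, -6/7, -5/14, 1/8, 88, 5*sqrt(7), 2*E}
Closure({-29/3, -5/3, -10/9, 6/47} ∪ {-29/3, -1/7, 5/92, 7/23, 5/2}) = {-29/3, -5/3, -10/9, -1/7, 5/92, 6/47, 7/23, 5/2}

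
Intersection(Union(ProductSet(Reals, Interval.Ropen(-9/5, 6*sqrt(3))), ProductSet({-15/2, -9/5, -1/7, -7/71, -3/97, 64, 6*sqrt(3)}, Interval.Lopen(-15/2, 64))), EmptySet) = EmptySet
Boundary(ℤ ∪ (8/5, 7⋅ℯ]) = {8/5, 7⋅ℯ} ∪ (ℤ \ (8/5, 7⋅ℯ))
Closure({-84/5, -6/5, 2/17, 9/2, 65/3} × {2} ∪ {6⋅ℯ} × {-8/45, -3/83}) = ({6⋅ℯ} × {-8/45, -3/83}) ∪ ({-84/5, -6/5, 2/17, 9/2, 65/3} × {2})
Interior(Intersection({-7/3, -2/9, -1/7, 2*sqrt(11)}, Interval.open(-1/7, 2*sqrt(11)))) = EmptySet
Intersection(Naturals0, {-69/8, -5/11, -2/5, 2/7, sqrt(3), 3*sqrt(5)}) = EmptySet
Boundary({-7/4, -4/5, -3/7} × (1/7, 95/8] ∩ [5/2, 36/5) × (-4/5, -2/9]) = ∅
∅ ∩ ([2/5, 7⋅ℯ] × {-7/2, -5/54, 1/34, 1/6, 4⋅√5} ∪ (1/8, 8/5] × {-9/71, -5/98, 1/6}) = ∅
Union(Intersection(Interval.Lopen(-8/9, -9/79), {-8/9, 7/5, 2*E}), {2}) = {2}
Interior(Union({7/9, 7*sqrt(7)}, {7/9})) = EmptySet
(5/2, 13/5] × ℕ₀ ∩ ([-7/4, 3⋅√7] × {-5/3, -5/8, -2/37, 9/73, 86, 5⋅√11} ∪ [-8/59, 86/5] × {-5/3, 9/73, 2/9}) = (5/2, 13/5] × {86}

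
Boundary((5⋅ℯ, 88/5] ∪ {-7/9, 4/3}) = {-7/9, 4/3, 88/5, 5⋅ℯ}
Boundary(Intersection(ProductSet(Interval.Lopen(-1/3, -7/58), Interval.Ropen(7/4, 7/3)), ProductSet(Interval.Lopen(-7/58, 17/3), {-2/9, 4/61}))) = EmptySet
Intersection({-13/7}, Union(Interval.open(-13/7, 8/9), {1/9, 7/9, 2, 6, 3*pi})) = EmptySet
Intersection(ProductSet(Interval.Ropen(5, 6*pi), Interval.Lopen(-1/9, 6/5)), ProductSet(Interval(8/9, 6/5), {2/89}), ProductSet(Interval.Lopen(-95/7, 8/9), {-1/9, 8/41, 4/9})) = EmptySet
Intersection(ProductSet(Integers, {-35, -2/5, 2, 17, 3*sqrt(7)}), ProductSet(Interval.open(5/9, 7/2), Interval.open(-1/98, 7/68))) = EmptySet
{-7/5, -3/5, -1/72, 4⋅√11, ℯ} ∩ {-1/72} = {-1/72}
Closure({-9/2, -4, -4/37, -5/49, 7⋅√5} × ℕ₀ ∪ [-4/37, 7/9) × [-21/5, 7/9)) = ({-4/37, 7/9} × [-21/5, 7/9]) ∪ ([-4/37, 7/9] × {-21/5, 7/9}) ∪ ([-4/37, 7/9) × [-21/5, 7/9)) ∪ ({-9/2, -4, -4/37, -5/49, 7⋅√5} × (ℕ₀ ∪ (ℕ₀ \ (-21/5, 7/9))))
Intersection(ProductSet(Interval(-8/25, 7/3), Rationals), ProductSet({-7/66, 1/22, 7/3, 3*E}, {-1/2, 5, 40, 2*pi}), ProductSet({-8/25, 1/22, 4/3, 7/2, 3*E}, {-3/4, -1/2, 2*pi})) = ProductSet({1/22}, {-1/2})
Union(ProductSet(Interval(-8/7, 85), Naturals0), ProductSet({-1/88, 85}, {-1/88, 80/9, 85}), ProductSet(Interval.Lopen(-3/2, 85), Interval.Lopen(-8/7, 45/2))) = Union(ProductSet({-1/88, 85}, {-1/88, 80/9, 85}), ProductSet(Interval.Lopen(-3/2, 85), Interval.Lopen(-8/7, 45/2)), ProductSet(Interval(-8/7, 85), Naturals0))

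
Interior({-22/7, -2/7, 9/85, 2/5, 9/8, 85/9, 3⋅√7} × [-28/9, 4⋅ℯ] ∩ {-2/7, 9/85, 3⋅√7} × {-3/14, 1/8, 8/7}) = ∅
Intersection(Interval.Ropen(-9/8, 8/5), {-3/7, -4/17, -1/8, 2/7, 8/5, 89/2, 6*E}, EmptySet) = EmptySet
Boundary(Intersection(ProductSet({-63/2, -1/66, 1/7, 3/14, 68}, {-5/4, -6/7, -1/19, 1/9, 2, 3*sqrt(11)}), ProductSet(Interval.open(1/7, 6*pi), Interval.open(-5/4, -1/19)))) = ProductSet({3/14}, {-6/7})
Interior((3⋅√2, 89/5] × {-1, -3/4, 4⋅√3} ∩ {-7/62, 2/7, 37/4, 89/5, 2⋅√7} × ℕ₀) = ∅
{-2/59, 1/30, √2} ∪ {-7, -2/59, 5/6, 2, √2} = {-7, -2/59, 1/30, 5/6, 2, √2}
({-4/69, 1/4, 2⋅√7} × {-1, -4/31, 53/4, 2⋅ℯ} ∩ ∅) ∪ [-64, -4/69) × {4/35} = [-64, -4/69) × {4/35}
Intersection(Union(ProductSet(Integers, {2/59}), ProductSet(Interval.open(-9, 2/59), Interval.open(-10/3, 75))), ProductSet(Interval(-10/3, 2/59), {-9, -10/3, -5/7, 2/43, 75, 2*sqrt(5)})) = ProductSet(Interval.Ropen(-10/3, 2/59), {-5/7, 2/43, 2*sqrt(5)})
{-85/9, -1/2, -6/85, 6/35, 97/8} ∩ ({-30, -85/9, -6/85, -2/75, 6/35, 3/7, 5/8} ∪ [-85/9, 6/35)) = {-85/9, -1/2, -6/85, 6/35}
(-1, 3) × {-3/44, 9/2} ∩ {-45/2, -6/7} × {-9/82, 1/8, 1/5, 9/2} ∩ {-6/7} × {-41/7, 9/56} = ∅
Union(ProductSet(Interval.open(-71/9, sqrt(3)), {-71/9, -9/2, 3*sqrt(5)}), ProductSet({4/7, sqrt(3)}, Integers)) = Union(ProductSet({4/7, sqrt(3)}, Integers), ProductSet(Interval.open(-71/9, sqrt(3)), {-71/9, -9/2, 3*sqrt(5)}))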